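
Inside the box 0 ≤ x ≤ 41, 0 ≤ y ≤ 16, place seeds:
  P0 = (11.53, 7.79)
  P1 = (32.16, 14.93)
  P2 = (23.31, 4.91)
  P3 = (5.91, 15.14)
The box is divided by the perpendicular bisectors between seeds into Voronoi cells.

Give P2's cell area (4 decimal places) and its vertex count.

Area of P2's cell: 193.3670 (4 vertices)

1. box [0,41]×[0,16]: [(0, 0) (41, 0) (41, 16) (0, 16)]
2. ⊥bis P2·P0 via (17.42,6.35): [(15.8675, 0) (41, 0) (41, 16) (19.7793, 16)]  |A|=370.8257
3. ⊥bis P2·P1 via (27.735,9.92): [(15.8675, 0) (38.9665, 0) (20.8512, 16) (19.7793, 16)]  |A|=193.367
4. ⊥bis P2·P3 via (14.61,10.025): [(15.8675, 0) (38.9665, 0) (20.8512, 16) (19.7793, 16)]  |A|=193.367
5. canonical 4-gon: [(15.8675, 0) (38.9665, 0) (20.8512, 16) (19.7793, 16)]
6. shoelace: 193.367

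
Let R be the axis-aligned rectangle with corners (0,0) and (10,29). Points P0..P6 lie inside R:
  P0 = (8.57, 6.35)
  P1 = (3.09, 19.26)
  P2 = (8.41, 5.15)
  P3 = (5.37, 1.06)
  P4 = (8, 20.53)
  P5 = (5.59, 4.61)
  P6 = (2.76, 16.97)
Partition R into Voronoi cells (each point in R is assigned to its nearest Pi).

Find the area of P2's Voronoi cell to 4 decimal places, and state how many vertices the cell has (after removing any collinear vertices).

1. box [0,10]×[0,29]: [(0, 0) (10, 0) (10, 29) (0, 29)]
2. ⊥bis P2·P0 via (8.49,5.75): [(0, 6.882) (0, 0) (10, 0) (10, 5.5487)]  |A|=62.1533
3. ⊥bis P2·P1 via (5.75,12.205): [(0, 6.882) (0, 0) (10, 0) (10, 5.5487)]  |A|=62.1533
4. ⊥bis P2·P3 via (6.89,3.105): [(2.2038, 6.5882) (10, 0.7934) (10, 5.5487)]  |A|=18.5365
5. ⊥bis P2·P4 via (8.205,12.84): [(2.2038, 6.5882) (10, 0.7934) (10, 5.5487)]  |A|=18.5365
6. ⊥bis P2·P5 via (7,4.88): [(6.79, 5.9767) (7.4146, 2.7151) (10, 0.7934) (10, 5.5487)]  |A|=11.2484
7. ⊥bis P2·P6 via (5.585,11.06): [(6.79, 5.9767) (7.4146, 2.7151) (10, 0.7934) (10, 5.5487)]  |A|=11.2484
8. canonical 4-gon: [(6.79, 5.9767) (7.4146, 2.7151) (10, 0.7934) (10, 5.5487)]
9. shoelace: 11.2484

Area of P2's cell: 11.2484 (4 vertices)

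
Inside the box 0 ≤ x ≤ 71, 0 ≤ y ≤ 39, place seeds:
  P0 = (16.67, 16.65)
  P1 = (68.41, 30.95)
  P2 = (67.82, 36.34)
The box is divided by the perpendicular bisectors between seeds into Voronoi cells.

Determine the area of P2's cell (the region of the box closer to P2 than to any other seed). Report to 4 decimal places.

1. box [0,71]×[0,39]: [(0, 0) (71, 0) (71, 39) (0, 39)]
2. ⊥bis P2·P0 via (42.245,26.495): [(52.4442, 0) (71, 0) (71, 39) (37.4312, 39)]  |A|=1016.4297
3. ⊥bis P2·P1 via (68.115,33.645): [(40.6499, 30.6386) (71, 33.9608) (71, 39) (37.4312, 39)]  |A|=216.8106
4. canonical 4-gon: [(40.6499, 30.6386) (71, 33.9608) (71, 39) (37.4312, 39)]
5. shoelace: 216.8106

Area of P2's cell: 216.8106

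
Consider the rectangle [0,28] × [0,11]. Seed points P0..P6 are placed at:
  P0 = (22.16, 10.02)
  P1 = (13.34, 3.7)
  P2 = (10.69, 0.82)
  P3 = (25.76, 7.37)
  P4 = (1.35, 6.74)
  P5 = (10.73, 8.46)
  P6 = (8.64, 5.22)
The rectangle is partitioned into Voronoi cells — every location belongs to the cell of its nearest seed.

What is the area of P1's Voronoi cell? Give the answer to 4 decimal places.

1. box [0,28]×[0,11]: [(0, 0) (28, 0) (28, 11) (0, 11)]
2. ⊥bis P1·P0 via (17.75,6.86): [(0, 0) (22.6656, 0) (14.7835, 11) (0, 11)]  |A|=205.9696
3. ⊥bis P1·P2 via (12.015,2.26): [(14.4712, 0) (22.6656, 0) (14.7835, 11) (2.5164, 11)]  |A|=112.5379
4. ⊥bis P1·P3 via (19.55,5.535): [(14.4712, 0) (21.1855, 0) (20.1469, 3.5149) (14.7835, 11) (2.5164, 11)]  |A|=109.9368
5. ⊥bis P1·P4 via (7.345,5.22): [(7.6199, 6.3041) (14.4712, 0) (21.1855, 0) (20.1469, 3.5149) (14.7835, 11) (8.8105, 11)]  |A|=95.1588
6. ⊥bis P1·P5 via (12.035,6.08): [(9.4211, 4.6467) (14.4712, 0) (21.1855, 0) (20.1469, 3.5149) (16.5392, 8.5497)]  |A|=58.8221
7. ⊥bis P1·P6 via (10.99,4.46): [(11.4016, 5.7327) (10.6767, 3.4914) (14.4712, 0) (21.1855, 0) (20.1469, 3.5149) (16.5392, 8.5497)]  |A|=56.9963
8. canonical 6-gon: [(11.4016, 5.7327) (10.6767, 3.4914) (14.4712, 0) (21.1855, 0) (20.1469, 3.5149) (16.5392, 8.5497)]
9. shoelace: 56.9963

Area of P1's cell: 56.9963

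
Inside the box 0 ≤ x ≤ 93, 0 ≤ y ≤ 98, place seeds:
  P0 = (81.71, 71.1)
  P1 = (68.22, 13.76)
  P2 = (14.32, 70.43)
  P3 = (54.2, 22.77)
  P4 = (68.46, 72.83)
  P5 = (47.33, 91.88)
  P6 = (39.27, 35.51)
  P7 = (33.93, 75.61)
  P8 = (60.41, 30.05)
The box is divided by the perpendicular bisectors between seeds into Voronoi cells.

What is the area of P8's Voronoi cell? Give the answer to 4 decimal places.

1. box [0,93]×[0,98]: [(0, 0) (93, 0) (93, 98) (0, 98)]
2. ⊥bis P8·P0 via (71.06,50.575): [(0, 87.4466) (0, 0) (93, 0) (93, 39.1908)]  |A|=5888.6371
3. ⊥bis P8·P1 via (64.315,21.905): [(0, 87.4466) (0, 0) (18.6258, 0) (93, 35.6576) (93, 39.1908)]  |A|=4562.6348
4. ⊥bis P8·P2 via (37.365,50.24): [(48.0973, 62.4899) (0, 7.5913) (0, 0) (18.6258, 0) (93, 35.6576) (93, 39.1908)]  |A|=2642.2255
5. ⊥bis P8·P3 via (57.305,26.41): [(48.0973, 62.4899) (33.9451, 46.3365) (63.2083, 21.3744) (93, 35.6576) (93, 39.1908)]  |A|=1212.6762
6. ⊥bis P8·P4 via (64.435,51.44): [(72.214, 49.9762) (42.0987, 55.6431) (33.9451, 46.3365) (63.2083, 21.3744) (93, 35.6576) (93, 39.1908)]  |A|=1092.5826
7. ⊥bis P8·P5 via (53.87,60.965): [(72.214, 49.9762) (42.0987, 55.6431) (33.9451, 46.3365) (63.2083, 21.3744) (93, 35.6576) (93, 39.1908)]  |A|=1092.5826
8. ⊥bis P8·P6 via (49.84,32.78): [(72.214, 49.9762) (55.1125, 53.1942) (49.8395, 32.7782) (63.2083, 21.3744) (93, 35.6576) (93, 39.1908)]  |A|=824.0449
9. ⊥bis P8·P7 via (47.17,52.83): [(72.214, 49.9762) (55.1125, 53.1942) (49.8395, 32.7782) (63.2083, 21.3744) (93, 35.6576) (93, 39.1908)]  |A|=824.0449
10. canonical 6-gon: [(72.214, 49.9762) (55.1125, 53.1942) (49.8395, 32.7782) (63.2083, 21.3744) (93, 35.6576) (93, 39.1908)]
11. shoelace: 824.0449

Area of P8's cell: 824.0449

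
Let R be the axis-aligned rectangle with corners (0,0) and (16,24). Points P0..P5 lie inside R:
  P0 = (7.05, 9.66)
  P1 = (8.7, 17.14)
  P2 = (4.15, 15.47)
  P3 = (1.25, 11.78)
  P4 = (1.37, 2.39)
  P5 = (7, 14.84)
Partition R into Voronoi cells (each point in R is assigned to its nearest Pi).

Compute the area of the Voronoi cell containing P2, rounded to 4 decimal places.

Area of P2's cell: 52.3529

1. box [0,16]×[0,24]: [(0, 0) (16, 0) (16, 24) (0, 24)]
2. ⊥bis P2·P0 via (5.6,12.565): [(0, 9.7698) (16, 17.756) (16, 24) (0, 24)]  |A|=163.793
3. ⊥bis P2·P1 via (6.425,16.305): [(0, 9.7698) (7.4574, 13.4921) (3.6007, 24) (0, 24)]  |A|=71.978
4. ⊥bis P2·P3 via (2.7,13.625): [(0, 15.747) (4.6513, 12.0915) (7.4574, 13.4921) (3.6007, 24) (0, 24)]  |A|=58.0773
5. ⊥bis P2·P4 via (2.76,8.93): [(0, 15.747) (4.6513, 12.0915) (7.4574, 13.4921) (3.6007, 24) (0, 24)]  |A|=58.0773
6. ⊥bis P2·P5 via (5.575,15.155): [(0, 15.747) (4.6513, 12.0915) (4.9284, 12.2298) (6.0532, 17.3181) (3.6007, 24) (0, 24)]  |A|=52.3529
7. canonical 6-gon: [(0, 15.747) (4.6513, 12.0915) (4.9284, 12.2298) (6.0532, 17.3181) (3.6007, 24) (0, 24)]
8. shoelace: 52.3529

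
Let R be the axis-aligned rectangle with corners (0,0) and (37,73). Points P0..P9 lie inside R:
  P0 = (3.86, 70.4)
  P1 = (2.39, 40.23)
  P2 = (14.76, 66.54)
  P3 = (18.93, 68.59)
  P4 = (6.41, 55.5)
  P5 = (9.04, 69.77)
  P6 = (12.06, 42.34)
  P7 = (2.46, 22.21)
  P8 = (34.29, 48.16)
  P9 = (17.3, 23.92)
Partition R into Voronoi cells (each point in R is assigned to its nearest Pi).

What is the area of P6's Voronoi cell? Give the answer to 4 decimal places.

Area of P6's cell: 284.4561

1. box [0,37]×[0,73]: [(0, 0) (37, 0) (37, 73) (0, 73)]
2. ⊥bis P6·P0 via (7.96,56.37): [(0, 54.0438) (0, 0) (37, 0) (37, 64.8564)]  |A|=2199.6542
3. ⊥bis P6·P1 via (7.225,41.285): [(4.1748, 55.2638) (16.2334, 0) (37, 0) (37, 64.8564)]  |A|=1638.2825
4. ⊥bis P6·P2 via (13.41,54.44): [(4.6863, 55.4133) (4.1748, 55.2638) (16.2334, 0) (37, 0) (37, 51.8081)]  |A|=1427.4623
5. ⊥bis P6·P3 via (15.495,55.465): [(23.8711, 53.2729) (4.6863, 55.4133) (4.1748, 55.2638) (16.2334, 0) (37, 0) (37, 49.8368)]  |A|=1414.5223
6. ⊥bis P6·P4 via (9.235,48.92): [(23.8711, 53.2729) (20.3013, 53.6711) (5.8739, 47.477) (16.2334, 0) (37, 0) (37, 49.8368)]  |A|=1351.4753
7. ⊥bis P6·P5 via (10.55,56.055): [(23.8711, 53.2729) (20.3013, 53.6711) (5.8739, 47.477) (16.2334, 0) (37, 0) (37, 49.8368)]  |A|=1351.4753
8. ⊥bis P6·P7 via (7.26,32.275): [(23.8711, 53.2729) (20.3013, 53.6711) (5.8739, 47.477) (9.4153, 31.2472) (37, 18.092) (37, 49.8368)]  |A|=777.4956
9. ⊥bis P6·P8 via (23.175,45.25): [(20.9904, 53.5943) (20.3013, 53.6711) (5.8739, 47.477) (9.4153, 31.2472) (29.3272, 21.7512)]  |A|=413.6351
10. ⊥bis P6·P9 via (14.68,33.13): [(25.5393, 36.2192) (20.9904, 53.5943) (20.3013, 53.6711) (5.8739, 47.477) (9.3361, 31.6098)]  |A|=284.4561
11. canonical 5-gon: [(25.5393, 36.2192) (20.9904, 53.5943) (20.3013, 53.6711) (5.8739, 47.477) (9.3361, 31.6098)]
12. shoelace: 284.4561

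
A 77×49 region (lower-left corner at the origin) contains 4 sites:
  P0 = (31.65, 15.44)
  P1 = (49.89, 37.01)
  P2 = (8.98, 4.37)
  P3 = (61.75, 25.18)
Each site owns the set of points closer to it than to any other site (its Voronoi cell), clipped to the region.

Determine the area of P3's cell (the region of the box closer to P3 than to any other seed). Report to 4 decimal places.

1. box [0,77]×[0,49]: [(0, 0) (77, 0) (77, 49) (0, 49)]
2. ⊥bis P3·P0 via (46.7,20.31): [(53.2721, 0) (77, 0) (77, 49) (37.4163, 49)]  |A|=1551.1359
3. ⊥bis P3·P1 via (55.82,31.095): [(46.2988, 21.5497) (53.2721, 0) (77, 0) (77, 49) (73.6797, 49)]  |A|=1053.4146
4. ⊥bis P3·P2 via (35.365,14.775): [(46.2988, 21.5497) (53.2721, 0) (77, 0) (77, 49) (73.6797, 49)]  |A|=1053.4146
5. canonical 5-gon: [(46.2988, 21.5497) (53.2721, 0) (77, 0) (77, 49) (73.6797, 49)]
6. shoelace: 1053.4146

Area of P3's cell: 1053.4146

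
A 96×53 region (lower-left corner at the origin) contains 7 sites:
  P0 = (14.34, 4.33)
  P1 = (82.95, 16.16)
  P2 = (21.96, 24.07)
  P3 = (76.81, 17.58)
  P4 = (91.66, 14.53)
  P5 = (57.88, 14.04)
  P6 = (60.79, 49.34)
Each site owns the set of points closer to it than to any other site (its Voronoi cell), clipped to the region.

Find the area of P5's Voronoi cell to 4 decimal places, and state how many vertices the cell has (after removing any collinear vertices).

Area of P5's cell: 893.7904 (5 vertices)

1. box [0,96]×[0,53]: [(0, 0) (96, 0) (96, 53) (0, 53)]
2. ⊥bis P5·P0 via (36.11,9.185): [(38.1584, 0) (96, 0) (96, 53) (26.3387, 53)]  |A|=3378.8282
3. ⊥bis P5·P1 via (70.415,15.1): [(38.1584, 0) (71.6919, 0) (67.2101, 53) (26.3387, 53)]  |A|=1971.7301
4. ⊥bis P5·P2 via (39.92,19.055): [(36.578, 7.0865) (38.1584, 0) (71.6919, 0) (67.2101, 53) (49.3985, 53)]  |A|=1442.3505
5. ⊥bis P5·P3 via (67.345,15.81): [(36.578, 7.0865) (38.1584, 0) (70.3015, 0) (60.3903, 53) (49.3985, 53)]  |A|=1224.7823
6. ⊥bis P5·P4 via (74.77,14.285): [(36.578, 7.0865) (38.1584, 0) (70.3015, 0) (60.3903, 53) (49.3985, 53)]  |A|=1224.7823
7. ⊥bis P5·P6 via (59.335,31.69): [(43.8056, 32.9702) (36.578, 7.0865) (38.1584, 0) (70.3015, 0) (64.4543, 31.268)]  |A|=893.7904
8. canonical 5-gon: [(43.8056, 32.9702) (36.578, 7.0865) (38.1584, 0) (70.3015, 0) (64.4543, 31.268)]
9. shoelace: 893.7904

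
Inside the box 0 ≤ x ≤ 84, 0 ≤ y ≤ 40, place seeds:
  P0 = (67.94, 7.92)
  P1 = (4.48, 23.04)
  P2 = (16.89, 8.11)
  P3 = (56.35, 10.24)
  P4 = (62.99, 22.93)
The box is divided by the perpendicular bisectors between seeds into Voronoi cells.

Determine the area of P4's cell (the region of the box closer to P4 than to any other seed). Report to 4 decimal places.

Area of P4's cell: 968.2164

1. box [0,84]×[0,40]: [(0, 0) (84, 0) (84, 40) (0, 40)]
2. ⊥bis P4·P0 via (65.465,15.425): [(0, 0) (18.6914, 0) (84, 21.5375) (84, 40) (0, 40)]  |A|=2656.709
3. ⊥bis P4·P1 via (33.735,22.985): [(33.7011, 4.9499) (84, 21.5375) (84, 40) (33.767, 40)]  |A|=1344.6586
4. ⊥bis P4·P2 via (39.94,15.52): [(33.7571, 34.7528) (42.4143, 7.8233) (84, 21.5375) (84, 40) (33.767, 40)]  |A|=1214.8997
5. ⊥bis P4·P3 via (59.67,16.585): [(33.7571, 34.7528) (35.5384, 29.2118) (63.2702, 14.7012) (84, 21.5375) (84, 40) (33.767, 40)]  |A|=968.2164
6. canonical 6-gon: [(33.7571, 34.7528) (35.5384, 29.2118) (63.2702, 14.7012) (84, 21.5375) (84, 40) (33.767, 40)]
7. shoelace: 968.2164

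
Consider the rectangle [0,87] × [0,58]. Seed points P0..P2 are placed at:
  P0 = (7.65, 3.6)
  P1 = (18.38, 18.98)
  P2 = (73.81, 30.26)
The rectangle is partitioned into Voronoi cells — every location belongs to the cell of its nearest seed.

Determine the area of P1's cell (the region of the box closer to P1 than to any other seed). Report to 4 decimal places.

Area of P1's cell: 2324.4339

1. box [0,87]×[0,58]: [(0, 0) (87, 0) (87, 58) (0, 58)]
2. ⊥bis P1·P0 via (13.015,11.29): [(0, 20.37) (29.1977, 0) (87, 0) (87, 58) (0, 58)]  |A|=4748.6211
3. ⊥bis P1·P2 via (46.095,24.62): [(0, 20.37) (29.1977, 0) (51.1052, 0) (39.3022, 58) (0, 58)]  |A|=2324.4339
4. canonical 5-gon: [(0, 20.37) (29.1977, 0) (51.1052, 0) (39.3022, 58) (0, 58)]
5. shoelace: 2324.4339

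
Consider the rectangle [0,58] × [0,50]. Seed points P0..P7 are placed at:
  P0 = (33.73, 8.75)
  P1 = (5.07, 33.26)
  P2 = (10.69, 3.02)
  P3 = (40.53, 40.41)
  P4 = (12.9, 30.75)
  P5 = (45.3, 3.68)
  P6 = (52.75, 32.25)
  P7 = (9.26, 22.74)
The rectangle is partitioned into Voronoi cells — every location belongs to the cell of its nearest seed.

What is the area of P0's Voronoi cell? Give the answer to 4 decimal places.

Area of P0's cell: 457.4155

1. box [0,58]×[0,50]: [(0, 0) (58, 0) (58, 50) (0, 50)]
2. ⊥bis P0·P1 via (19.4,21.005): [(1.4365, 0) (58, 0) (58, 50) (44.1965, 50)]  |A|=1759.174
3. ⊥bis P0·P2 via (22.21,5.885): [(18.6638, 20.1441) (23.6736, 0) (58, 0) (58, 50) (44.1965, 50)]  |A|=1535.2011
4. ⊥bis P0·P3 via (37.13,24.58): [(24.7342, 27.2424) (18.6638, 20.1441) (23.6736, 0) (58, 0) (58, 20.0975)]  |A|=880.7686
5. ⊥bis P0·P4 via (23.315,19.75): [(30.0275, 26.1055) (19.6296, 16.2606) (23.6736, 0) (58, 0) (58, 20.0975)]  |A|=833.5869
6. ⊥bis P0·P5 via (39.515,6.215): [(46.6652, 22.532) (30.0275, 26.1055) (19.6296, 16.2606) (23.6736, 0) (36.7916, 0)]  |A|=480.7516
7. ⊥bis P0·P6 via (43.24,20.5): [(45.1111, 18.9856) (38.5851, 24.2675) (30.0275, 26.1055) (19.6296, 16.2606) (23.6736, 0) (36.7916, 0)]  |A|=465.0755
8. ⊥bis P0·P7 via (21.495,15.745): [(45.1111, 18.9856) (38.5851, 24.2675) (30.0275, 26.1055) (24.3391, 20.7196) (20.2844, 13.6276) (23.6736, 0) (36.7916, 0)]  |A|=457.4155
9. canonical 7-gon: [(45.1111, 18.9856) (38.5851, 24.2675) (30.0275, 26.1055) (24.3391, 20.7196) (20.2844, 13.6276) (23.6736, 0) (36.7916, 0)]
10. shoelace: 457.4155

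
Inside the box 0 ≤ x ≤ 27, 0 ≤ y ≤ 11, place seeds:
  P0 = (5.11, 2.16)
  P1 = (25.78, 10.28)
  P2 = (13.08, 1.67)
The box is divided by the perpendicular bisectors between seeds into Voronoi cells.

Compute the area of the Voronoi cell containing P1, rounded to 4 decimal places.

1. box [0,27]×[0,11]: [(0, 0) (27, 0) (27, 11) (0, 11)]
2. ⊥bis P1·P0 via (15.445,6.22): [(17.8885, 0) (27, 0) (27, 11) (13.5672, 11)]  |A|=123.9937
3. ⊥bis P1·P2 via (19.43,5.975): [(23.4808, 0) (27, 0) (27, 11) (16.0233, 11)]  |A|=79.7277
4. canonical 4-gon: [(23.4808, 0) (27, 0) (27, 11) (16.0233, 11)]
5. shoelace: 79.7277

Area of P1's cell: 79.7277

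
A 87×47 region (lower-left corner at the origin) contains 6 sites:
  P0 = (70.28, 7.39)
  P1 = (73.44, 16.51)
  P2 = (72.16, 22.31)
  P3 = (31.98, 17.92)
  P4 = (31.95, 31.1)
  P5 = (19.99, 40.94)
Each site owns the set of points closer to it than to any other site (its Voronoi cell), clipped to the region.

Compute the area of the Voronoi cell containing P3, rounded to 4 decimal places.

1. box [0,87]×[0,47]: [(0, 0) (87, 0) (87, 47) (0, 47)]
2. ⊥bis P3·P0 via (51.13,12.655): [(0, 0) (47.6507, 0) (60.5726, 47) (0, 47)]  |A|=2543.2484
3. ⊥bis P3·P1 via (52.71,17.215): [(0, 0) (47.6507, 0) (52.7561, 18.5693) (53.7229, 47) (0, 47)]  |A|=2445.8779
4. ⊥bis P3·P2 via (52.07,20.115): [(0, 0) (47.6507, 0) (52.386, 17.2232) (49.1326, 47) (0, 47)]  |A|=2372.9244
5. ⊥bis P3·P4 via (31.965,24.51): [(0, 24.4372) (0, 0) (47.6507, 0) (52.386, 17.2232) (51.5849, 24.5547)]  |A|=1239.5763
6. ⊥bis P3·P5 via (25.985,29.43): [(16.4712, 24.4747) (0, 15.8957) (0, 0) (47.6507, 0) (52.386, 17.2232) (51.5849, 24.5547)]  |A|=1169.2313
7. canonical 6-gon: [(16.4712, 24.4747) (0, 15.8957) (0, 0) (47.6507, 0) (52.386, 17.2232) (51.5849, 24.5547)]
8. shoelace: 1169.2313

Area of P3's cell: 1169.2313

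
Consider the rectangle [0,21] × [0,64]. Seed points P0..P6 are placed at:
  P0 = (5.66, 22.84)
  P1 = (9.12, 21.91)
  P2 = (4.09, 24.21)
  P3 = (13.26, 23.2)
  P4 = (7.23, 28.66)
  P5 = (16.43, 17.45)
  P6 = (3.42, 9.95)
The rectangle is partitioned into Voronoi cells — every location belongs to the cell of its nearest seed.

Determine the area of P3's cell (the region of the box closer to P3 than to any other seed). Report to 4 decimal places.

1. box [0,21]×[0,64]: [(0, 0) (21, 0) (21, 64) (0, 64)]
2. ⊥bis P3·P0 via (9.46,23.02): [(10.5504, 0) (21, 0) (21, 64) (7.5188, 64)]  |A|=765.7836
3. ⊥bis P3·P1 via (11.19,22.555): [(9.1758, 29.0191) (18.218, 0) (21, 0) (21, 64) (7.5188, 64)]  |A|=654.5305
4. ⊥bis P3·P2 via (8.675,23.705): [(9.2382, 28.8188) (18.218, 0) (21, 0) (21, 64) (13.1132, 64)]  |A|=555.1974
5. ⊥bis P3·P4 via (10.245,25.93): [(10.1657, 25.8424) (18.218, 0) (21, 0) (21, 37.8078)]  |A|=240.7576
6. ⊥bis P3·P5 via (14.845,20.325): [(10.1657, 25.8424) (12.3188, 18.9323) (21, 23.7183) (21, 37.8078)]  |A|=111.4715
7. ⊥bis P3·P6 via (8.34,16.575): [(10.1657, 25.8424) (12.3188, 18.9323) (21, 23.7183) (21, 37.8078)]  |A|=111.4715
8. canonical 4-gon: [(10.1657, 25.8424) (12.3188, 18.9323) (21, 23.7183) (21, 37.8078)]
9. shoelace: 111.4715

Area of P3's cell: 111.4715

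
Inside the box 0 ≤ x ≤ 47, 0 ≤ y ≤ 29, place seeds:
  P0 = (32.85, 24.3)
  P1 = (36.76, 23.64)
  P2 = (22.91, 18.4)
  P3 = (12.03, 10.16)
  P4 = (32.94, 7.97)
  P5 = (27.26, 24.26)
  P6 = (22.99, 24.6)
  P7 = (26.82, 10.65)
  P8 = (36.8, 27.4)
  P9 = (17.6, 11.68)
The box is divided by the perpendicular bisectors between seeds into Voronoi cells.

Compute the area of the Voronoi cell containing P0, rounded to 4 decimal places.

1. box [0,47]×[0,29]: [(0, 0) (47, 0) (47, 29) (0, 29)]
2. ⊥bis P0·P1 via (34.805,23.97): [(0, 0) (30.7589, 0) (35.6541, 29) (0, 29)]  |A|=962.988
3. ⊥bis P0·P2 via (27.88,21.35): [(32.9274, 12.8465) (35.6541, 29) (23.3393, 29)]  |A|=99.4638
4. ⊥bis P0·P3 via (22.44,17.23): [(32.9274, 12.8465) (35.6541, 29) (23.3393, 29)]  |A|=99.4638
5. ⊥bis P0·P4 via (32.895,16.135): [(30.9817, 16.1245) (33.483, 16.1382) (35.6541, 29) (23.3393, 29)]  |A|=95.3507
6. ⊥bis P0·P5 via (30.055,24.28): [(30.1028, 17.6052) (30.9817, 16.1245) (33.483, 16.1382) (35.6541, 29) (30.0212, 29)]  |A|=57.2809
7. ⊥bis P0·P6 via (27.92,24.45): [(30.1028, 17.6052) (30.9817, 16.1245) (33.483, 16.1382) (35.6541, 29) (30.0212, 29)]  |A|=57.2809
8. ⊥bis P0·P7 via (29.835,17.475): [(30.1028, 17.6052) (30.3027, 17.2684) (32.8687, 16.1349) (33.483, 16.1382) (35.6541, 29) (30.0212, 29)]  |A|=56.198
9. ⊥bis P0·P8 via (34.825,25.85): [(30.1028, 17.6052) (30.3027, 17.2684) (32.8687, 16.1349) (33.483, 16.1382) (35.0697, 25.5382) (32.3528, 29) (30.0212, 29)]  |A|=50.484
10. ⊥bis P0·P9 via (25.225,17.99): [(30.1028, 17.6052) (30.3027, 17.2684) (32.8687, 16.1349) (33.483, 16.1382) (35.0697, 25.5382) (32.3528, 29) (30.0212, 29)]  |A|=50.484
11. canonical 7-gon: [(30.1028, 17.6052) (30.3027, 17.2684) (32.8687, 16.1349) (33.483, 16.1382) (35.0697, 25.5382) (32.3528, 29) (30.0212, 29)]
12. shoelace: 50.484

Area of P0's cell: 50.4840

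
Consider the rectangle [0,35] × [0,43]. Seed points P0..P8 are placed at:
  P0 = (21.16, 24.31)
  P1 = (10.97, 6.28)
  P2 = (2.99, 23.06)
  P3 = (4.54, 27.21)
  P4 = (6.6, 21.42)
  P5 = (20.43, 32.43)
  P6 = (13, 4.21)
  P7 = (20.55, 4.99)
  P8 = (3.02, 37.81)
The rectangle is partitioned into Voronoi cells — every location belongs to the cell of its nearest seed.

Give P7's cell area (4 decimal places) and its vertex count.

1. box [0,35]×[0,43]: [(0, 0) (35, 0) (35, 43) (0, 43)]
2. ⊥bis P7·P0 via (20.855,14.65): [(0, 15.3085) (0, 0) (35, 0) (35, 14.2034)]  |A|=516.4575
3. ⊥bis P7·P1 via (15.76,5.635): [(16.9904, 14.772) (15.0012, 0) (35, 0) (35, 14.2034)]  |A|=275.6103
4. ⊥bis P7·P2 via (11.77,14.025): [(16.9904, 14.772) (15.0012, 0) (35, 0) (35, 14.2034)]  |A|=275.6103
5. ⊥bis P7·P3 via (12.545,16.1): [(16.9904, 14.772) (15.0012, 0) (35, 0) (35, 14.2034)]  |A|=275.6103
6. ⊥bis P7·P4 via (13.575,13.205): [(16.9904, 14.772) (15.0012, 0) (35, 0) (35, 14.2034)]  |A|=275.6103
7. ⊥bis P7·P5 via (20.49,18.71): [(16.9904, 14.772) (15.0012, 0) (35, 0) (35, 14.2034)]  |A|=275.6103
8. ⊥bis P7·P6 via (16.775,4.6): [(16.9904, 14.772) (16.2738, 9.451) (17.2502, 0) (35, 0) (35, 14.2034)]  |A|=264.9826
9. ⊥bis P7·P8 via (11.785,21.4): [(16.9904, 14.772) (16.2738, 9.451) (17.2502, 0) (35, 0) (35, 14.2034)]  |A|=264.9826
10. canonical 5-gon: [(16.9904, 14.772) (16.2738, 9.451) (17.2502, 0) (35, 0) (35, 14.2034)]
11. shoelace: 264.9826

Area of P7's cell: 264.9826 (5 vertices)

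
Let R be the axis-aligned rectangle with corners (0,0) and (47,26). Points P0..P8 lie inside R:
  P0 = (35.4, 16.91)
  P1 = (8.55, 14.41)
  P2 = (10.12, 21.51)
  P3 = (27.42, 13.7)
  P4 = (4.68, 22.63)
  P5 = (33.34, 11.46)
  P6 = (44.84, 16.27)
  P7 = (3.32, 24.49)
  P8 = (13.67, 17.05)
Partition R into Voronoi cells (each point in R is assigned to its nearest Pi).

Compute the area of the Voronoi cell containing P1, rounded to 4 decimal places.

Area of P1's cell: 253.4023

1. box [0,47]×[0,26]: [(0, 0) (47, 0) (47, 26) (0, 26)]
2. ⊥bis P1·P0 via (21.975,15.66): [(0, 0) (23.4331, 0) (21.0122, 26) (0, 26)]  |A|=577.7895
3. ⊥bis P1·P2 via (9.335,17.96): [(0, 20.0242) (0, 0) (23.4331, 0) (22.0221, 15.1546)]  |A|=398.0464
4. ⊥bis P1·P3 via (17.985,14.055): [(18.0593, 16.0308) (0, 20.0242) (0, 0) (17.4562, 0)]  |A|=320.7304
5. ⊥bis P1·P4 via (6.615,18.52): [(18.0593, 16.0308) (6.6749, 18.5482) (0, 15.4056) (0, 0) (17.4562, 0)]  |A|=305.3161
6. ⊥bis P1·P5 via (20.945,12.935): [(18.0593, 16.0308) (6.6749, 18.5482) (0, 15.4056) (0, 0) (17.4562, 0)]  |A|=305.3161
7. ⊥bis P1·P6 via (26.695,15.34): [(18.0593, 16.0308) (6.6749, 18.5482) (0, 15.4056) (0, 0) (17.4562, 0)]  |A|=305.3161
8. ⊥bis P1·P7 via (5.935,19.45): [(18.0593, 16.0308) (6.6749, 18.5482) (0, 15.4056) (0, 0) (17.4562, 0)]  |A|=305.3161
9. ⊥bis P1·P8 via (11.11,15.73): [(17.5762, 3.1895) (10.0406, 17.804) (6.6749, 18.5482) (0, 15.4056) (0, 0) (17.4562, 0)]  |A|=253.4023
10. canonical 6-gon: [(17.5762, 3.1895) (10.0406, 17.804) (6.6749, 18.5482) (0, 15.4056) (0, 0) (17.4562, 0)]
11. shoelace: 253.4023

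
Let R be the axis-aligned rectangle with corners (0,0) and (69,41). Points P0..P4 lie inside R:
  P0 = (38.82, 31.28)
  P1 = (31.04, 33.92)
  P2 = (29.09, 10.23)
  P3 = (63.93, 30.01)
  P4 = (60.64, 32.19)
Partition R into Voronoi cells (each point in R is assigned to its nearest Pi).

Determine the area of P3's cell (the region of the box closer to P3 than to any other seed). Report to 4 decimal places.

1. box [0,69]×[0,41]: [(0, 0) (69, 0) (69, 41) (0, 41)]
2. ⊥bis P3·P0 via (51.375,30.645): [(49.8251, 0) (69, 0) (69, 41) (51.8987, 41)]  |A|=743.6624
3. ⊥bis P3·P1 via (47.485,31.965): [(49.8251, 0) (69, 0) (69, 41) (51.8987, 41)]  |A|=743.6624
4. ⊥bis P3·P2 via (46.51,20.12): [(50.4883, 13.1128) (57.9329, 0) (69, 0) (69, 41) (51.8987, 41)]  |A|=690.5043
5. ⊥bis P3·P4 via (62.285,31.1): [(50.4983, 13.3119) (50.4883, 13.1128) (57.9329, 0) (69, 0) (69, 41) (68.8449, 41)]  |A|=455.9007
6. canonical 6-gon: [(50.4983, 13.3119) (50.4883, 13.1128) (57.9329, 0) (69, 0) (69, 41) (68.8449, 41)]
7. shoelace: 455.9007

Area of P3's cell: 455.9007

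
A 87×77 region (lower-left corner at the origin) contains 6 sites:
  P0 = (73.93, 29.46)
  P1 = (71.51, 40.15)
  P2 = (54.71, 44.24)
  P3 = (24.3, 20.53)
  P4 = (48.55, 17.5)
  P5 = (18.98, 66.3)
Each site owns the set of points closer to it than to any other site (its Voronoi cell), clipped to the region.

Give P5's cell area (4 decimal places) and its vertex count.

Area of P5's cell: 1363.1438 (4 vertices)

1. box [0,87]×[0,77]: [(0, 0) (87, 0) (87, 77) (0, 77)]
2. ⊥bis P5·P0 via (46.455,47.88): [(0, 0) (14.3549, 0) (65.9779, 77) (0, 77)]  |A|=3092.8119
3. ⊥bis P5·P1 via (45.245,53.225): [(0, 0) (14.3549, 0) (31.4212, 25.4558) (57.0805, 77) (0, 77)]  |A|=2863.5071
4. ⊥bis P5·P2 via (36.845,55.27): [(0, 0) (2.7208, 0) (50.2613, 77) (0, 77)]  |A|=2039.8118
5. ⊥bis P5·P3 via (21.64,43.415): [(0, 40.8997) (30.1353, 44.4024) (50.2613, 77) (0, 77)]  |A|=1363.1438
6. ⊥bis P5·P4 via (33.765,41.9): [(0, 40.8997) (30.1353, 44.4024) (50.2613, 77) (0, 77)]  |A|=1363.1438
7. canonical 4-gon: [(0, 40.8997) (30.1353, 44.4024) (50.2613, 77) (0, 77)]
8. shoelace: 1363.1438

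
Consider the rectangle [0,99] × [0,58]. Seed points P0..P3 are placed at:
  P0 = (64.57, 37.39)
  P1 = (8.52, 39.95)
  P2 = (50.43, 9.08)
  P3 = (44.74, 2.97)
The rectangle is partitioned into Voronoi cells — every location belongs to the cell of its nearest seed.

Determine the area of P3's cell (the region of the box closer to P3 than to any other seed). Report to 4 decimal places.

1. box [0,99]×[0,58]: [(0, 0) (99, 0) (99, 58) (0, 58)]
2. ⊥bis P3·P0 via (54.655,20.18): [(0, 51.6678) (0, 0) (89.6825, 0)]  |A|=2316.8472
3. ⊥bis P3·P1 via (26.63,21.46): [(36.1865, 30.8201) (4.7197, 0) (89.6825, 0)]  |A|=1309.2796
4. ⊥bis P3·P2 via (47.585,6.025): [(28.7651, 23.5512) (4.7197, 0) (54.0547, 0)]  |A|=580.95
5. canonical 3-gon: [(28.7651, 23.5512) (4.7197, 0) (54.0547, 0)]
6. shoelace: 580.95

Area of P3's cell: 580.9500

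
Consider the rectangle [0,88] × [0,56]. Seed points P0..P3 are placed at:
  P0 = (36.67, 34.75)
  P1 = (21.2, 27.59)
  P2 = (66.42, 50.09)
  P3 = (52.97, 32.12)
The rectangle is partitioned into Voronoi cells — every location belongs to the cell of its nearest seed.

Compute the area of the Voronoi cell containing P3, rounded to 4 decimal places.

1. box [0,88]×[0,56]: [(0, 0) (88, 0) (88, 56) (0, 56)]
2. ⊥bis P3·P0 via (44.82,33.435): [(39.4253, 0) (88, 0) (88, 56) (48.4609, 56)]  |A|=2467.1884
3. ⊥bis P3·P1 via (37.085,29.855): [(40.4428, 6.3061) (41.3419, 0) (88, 0) (88, 56) (48.4609, 56)]  |A|=2461.145
4. ⊥bis P3·P2 via (59.695,41.105): [(47.527, 50.2124) (40.4428, 6.3061) (41.3419, 0) (88, 0) (88, 19.9196)]  |A|=1616.5846
5. canonical 5-gon: [(47.527, 50.2124) (40.4428, 6.3061) (41.3419, 0) (88, 0) (88, 19.9196)]
6. shoelace: 1616.5846

Area of P3's cell: 1616.5846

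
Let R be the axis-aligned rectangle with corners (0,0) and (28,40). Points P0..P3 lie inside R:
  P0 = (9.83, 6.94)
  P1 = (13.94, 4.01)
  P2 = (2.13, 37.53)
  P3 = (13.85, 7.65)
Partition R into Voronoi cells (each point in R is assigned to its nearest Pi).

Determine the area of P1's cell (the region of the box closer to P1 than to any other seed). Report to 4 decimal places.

Area of P1's cell: 107.0110

1. box [0,28]×[0,40]: [(0, 0) (28, 0) (28, 40) (0, 40)]
2. ⊥bis P1·P0 via (11.885,5.475): [(7.9819, 0) (28, 0) (28, 28.08)]  |A|=281.0542
3. ⊥bis P1·P2 via (8.035,20.77): [(27.7374, 27.7117) (7.9819, 0) (28, 0) (28, 27.8042)]  |A|=281.0179
4. ⊥bis P1·P3 via (13.895,5.83): [(12.1066, 5.7858) (7.9819, 0) (28, 0) (28, 6.1787)]  |A|=107.011
5. canonical 4-gon: [(12.1066, 5.7858) (7.9819, 0) (28, 0) (28, 6.1787)]
6. shoelace: 107.011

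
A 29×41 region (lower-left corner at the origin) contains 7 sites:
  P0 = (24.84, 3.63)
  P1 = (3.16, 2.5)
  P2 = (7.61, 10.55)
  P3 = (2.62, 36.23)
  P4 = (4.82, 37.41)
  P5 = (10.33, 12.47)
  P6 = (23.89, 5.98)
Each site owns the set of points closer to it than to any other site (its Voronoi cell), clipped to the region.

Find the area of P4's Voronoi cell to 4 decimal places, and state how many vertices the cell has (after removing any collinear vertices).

1. box [0,29]×[0,41]: [(0, 0) (29, 0) (29, 41) (0, 41)]
2. ⊥bis P4·P0 via (14.83,20.52): [(0, 11.7309) (29, 28.918) (29, 41) (0, 41)]  |A|=599.5917
3. ⊥bis P4·P1 via (3.99,19.955): [(0, 20.1447) (13.1423, 19.5198) (29, 28.918) (29, 41) (0, 41)]  |A|=544.3029
4. ⊥bis P4·P2 via (6.215,23.98): [(0, 23.3344) (23.7395, 25.8003) (29, 28.918) (29, 41) (0, 41)]  |A|=461.8602
5. ⊥bis P4·P3 via (3.72,36.82): [(10.3751, 24.4121) (23.7395, 25.8003) (29, 28.918) (29, 41) (1.478, 41)]  |A|=357.9605
6. ⊥bis P4·P5 via (7.575,24.94): [(9.8253, 25.4372) (29, 29.6734) (29, 41) (1.478, 41)]  |A|=322.7517
7. ⊥bis P4·P6 via (14.355,21.695): [(9.8253, 25.4372) (26.6482, 29.1539) (29, 30.5808) (29, 41) (1.478, 41)]  |A|=321.6848
8. canonical 5-gon: [(9.8253, 25.4372) (26.6482, 29.1539) (29, 30.5808) (29, 41) (1.478, 41)]
9. shoelace: 321.6848

Area of P4's cell: 321.6848 (5 vertices)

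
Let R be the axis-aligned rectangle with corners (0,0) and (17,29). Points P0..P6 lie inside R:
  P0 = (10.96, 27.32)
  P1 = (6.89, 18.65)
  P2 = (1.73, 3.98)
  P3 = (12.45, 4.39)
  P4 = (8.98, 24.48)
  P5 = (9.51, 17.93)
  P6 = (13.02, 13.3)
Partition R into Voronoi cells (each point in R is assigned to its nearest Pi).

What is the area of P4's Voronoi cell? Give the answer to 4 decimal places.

Area of P4's cell: 70.2955

1. box [0,17]×[0,29]: [(0, 0) (17, 0) (17, 29) (0, 29)]
2. ⊥bis P4·P0 via (9.97,25.9): [(0, 0) (17, 0) (17, 20.9988) (5.5235, 29) (0, 29)]  |A|=447.0873
3. ⊥bis P4·P1 via (7.935,21.565): [(0, 24.4096) (17, 18.3153) (17, 20.9988) (5.5235, 29) (0, 29)]  |A|=83.9256
4. ⊥bis P4·P2 via (5.355,14.23): [(0, 24.4096) (17, 18.3153) (17, 20.9988) (5.5235, 29) (0, 29)]  |A|=83.9256
5. ⊥bis P4·P3 via (10.715,14.435): [(0, 24.4096) (17, 18.3153) (17, 20.9988) (5.5235, 29) (0, 29)]  |A|=83.9256
6. ⊥bis P4·P5 via (9.245,21.205): [(0, 24.4096) (8.9955, 21.1848) (15.9285, 21.7458) (5.5235, 29) (0, 29)]  |A|=70.2955
7. ⊥bis P4·P6 via (11,18.89): [(0, 24.4096) (8.9955, 21.1848) (15.9285, 21.7458) (5.5235, 29) (0, 29)]  |A|=70.2955
8. canonical 5-gon: [(0, 24.4096) (8.9955, 21.1848) (15.9285, 21.7458) (5.5235, 29) (0, 29)]
9. shoelace: 70.2955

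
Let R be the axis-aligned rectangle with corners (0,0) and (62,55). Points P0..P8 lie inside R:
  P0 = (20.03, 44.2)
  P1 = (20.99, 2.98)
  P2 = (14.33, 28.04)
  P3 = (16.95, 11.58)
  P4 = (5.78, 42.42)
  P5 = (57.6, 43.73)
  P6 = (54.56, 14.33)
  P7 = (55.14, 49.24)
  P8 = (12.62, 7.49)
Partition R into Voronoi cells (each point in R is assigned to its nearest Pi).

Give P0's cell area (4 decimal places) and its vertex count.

1. box [0,62]×[0,55]: [(0, 0) (62, 0) (62, 55) (0, 55)]
2. ⊥bis P0·P1 via (20.51,23.59): [(0, 23.1123) (62, 24.5563) (62, 55) (0, 55)]  |A|=1932.2729
3. ⊥bis P0·P2 via (17.18,36.12): [(0, 42.1798) (50.7096, 24.2933) (62, 24.5563) (62, 55) (0, 55)]  |A|=1448.8213
4. ⊥bis P0·P3 via (18.49,27.89): [(0, 42.1798) (48.563, 25.0505) (55.42, 24.403) (62, 24.5563) (62, 55) (0, 55)]  |A|=1446.9203
5. ⊥bis P0·P4 via (12.905,43.31): [(13.6475, 37.366) (48.563, 25.0505) (55.42, 24.403) (62, 24.5563) (62, 55) (11.4448, 55)]  |A|=1258.5299
6. ⊥bis P0·P5 via (38.815,43.965): [(13.6475, 37.366) (38.6222, 28.5568) (38.953, 55) (11.4448, 55)]  |A|=574.2034
7. ⊥bis P0·P6 via (37.295,29.265): [(13.6475, 37.366) (37.1359, 29.0811) (38.6507, 30.8322) (38.953, 55) (11.4448, 55)]  |A|=572.505
8. ⊥bis P0·P7 via (37.585,46.72): [(13.6475, 37.366) (37.1359, 29.0811) (38.6507, 30.8322) (38.7481, 38.6175) (36.3964, 55) (11.4448, 55)]  |A|=551.563
9. ⊥bis P0·P8 via (16.325,25.845): [(13.6475, 37.366) (37.1359, 29.0811) (38.6507, 30.8322) (38.7481, 38.6175) (36.3964, 55) (11.4448, 55)]  |A|=551.563
10. canonical 6-gon: [(13.6475, 37.366) (37.1359, 29.0811) (38.6507, 30.8322) (38.7481, 38.6175) (36.3964, 55) (11.4448, 55)]
11. shoelace: 551.563

Area of P0's cell: 551.5630 (6 vertices)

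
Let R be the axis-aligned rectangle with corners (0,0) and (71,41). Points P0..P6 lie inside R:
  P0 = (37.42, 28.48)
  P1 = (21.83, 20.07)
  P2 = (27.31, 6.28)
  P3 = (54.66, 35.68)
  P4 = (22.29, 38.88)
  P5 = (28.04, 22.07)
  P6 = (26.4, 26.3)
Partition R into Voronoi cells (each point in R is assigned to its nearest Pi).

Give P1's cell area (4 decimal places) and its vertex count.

1. box [0,71]×[0,41]: [(0, 0) (71, 0) (71, 41) (0, 41)]
2. ⊥bis P1·P0 via (29.625,24.275): [(0, 0) (42.7201, 0) (20.6027, 41) (0, 41)]  |A|=1298.1181
3. ⊥bis P1·P2 via (24.57,13.175): [(0, 3.4111) (33.6635, 16.7887) (20.6027, 41) (0, 41)]  |A|=882.096
4. ⊥bis P1·P3 via (38.245,27.875): [(0, 3.4111) (33.6635, 16.7887) (20.6027, 41) (0, 41)]  |A|=882.096
5. ⊥bis P1·P4 via (22.06,29.475): [(0, 30.0145) (0, 3.4111) (33.6635, 16.7887) (26.8835, 29.357)]  |A|=614.493
6. ⊥bis P1·P5 via (24.935,21.07): [(22.2294, 29.4709) (0, 30.0145) (0, 3.4111) (27.1478, 14.1994)]  |A|=529.5117
7. ⊥bis P1·P6 via (24.115,23.185): [(24.2968, 23.0517) (15.3154, 29.6399) (0, 30.0145) (0, 3.4111) (27.1478, 14.1994)]  |A|=507.4952
8. canonical 5-gon: [(24.2968, 23.0517) (15.3154, 29.6399) (0, 30.0145) (0, 3.4111) (27.1478, 14.1994)]
9. shoelace: 507.4952

Area of P1's cell: 507.4952 (5 vertices)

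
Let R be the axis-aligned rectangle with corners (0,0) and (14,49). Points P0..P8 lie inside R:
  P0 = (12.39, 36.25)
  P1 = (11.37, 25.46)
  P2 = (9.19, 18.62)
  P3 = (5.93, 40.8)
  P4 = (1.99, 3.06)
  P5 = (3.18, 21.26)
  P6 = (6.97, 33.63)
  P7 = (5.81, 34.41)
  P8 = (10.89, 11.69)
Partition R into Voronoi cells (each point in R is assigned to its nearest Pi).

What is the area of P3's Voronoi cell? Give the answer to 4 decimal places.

Area of P3's cell: 137.8907

1. box [0,14]×[0,49]: [(0, 0) (14, 0) (14, 49) (0, 49)]
2. ⊥bis P3·P0 via (9.16,38.525): [(0, 25.5198) (14, 45.3967) (14, 49) (0, 49)]  |A|=189.5842
3. ⊥bis P3·P1 via (8.65,33.13): [(0, 30.0625) (4.2648, 31.5749) (14, 45.3967) (14, 49) (0, 49)]  |A|=179.8974
4. ⊥bis P3·P2 via (7.56,29.71): [(0, 30.0625) (4.2648, 31.5749) (14, 45.3967) (14, 49) (0, 49)]  |A|=179.8974
5. ⊥bis P3·P4 via (3.96,21.93): [(0, 30.0625) (4.2648, 31.5749) (14, 45.3967) (14, 49) (0, 49)]  |A|=179.8974
6. ⊥bis P3·P5 via (4.555,31.03): [(0, 31.6711) (3.2473, 31.214) (4.2648, 31.5749) (14, 45.3967) (14, 49) (0, 49)]  |A|=177.2856
7. ⊥bis P3·P6 via (6.45,37.215): [(0, 36.2794) (8.4407, 37.5037) (14, 45.3967) (14, 49) (0, 49)]  |A|=144.1748
8. ⊥bis P3·P7 via (5.87,37.605): [(0, 37.7152) (8.4775, 37.556) (14, 45.3967) (14, 49) (0, 49)]  |A|=137.8907
9. ⊥bis P3·P8 via (8.41,26.245): [(0, 37.7152) (8.4775, 37.556) (14, 45.3967) (14, 49) (0, 49)]  |A|=137.8907
10. canonical 5-gon: [(0, 37.7152) (8.4775, 37.556) (14, 45.3967) (14, 49) (0, 49)]
11. shoelace: 137.8907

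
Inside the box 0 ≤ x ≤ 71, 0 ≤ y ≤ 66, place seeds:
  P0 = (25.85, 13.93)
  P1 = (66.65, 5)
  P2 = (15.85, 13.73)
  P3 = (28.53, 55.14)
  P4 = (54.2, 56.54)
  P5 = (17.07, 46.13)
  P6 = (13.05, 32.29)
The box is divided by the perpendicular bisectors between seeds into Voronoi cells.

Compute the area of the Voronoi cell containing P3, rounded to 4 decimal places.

1. box [0,71]×[0,66]: [(0, 0) (71, 0) (71, 66) (0, 66)]
2. ⊥bis P3·P0 via (27.19,34.535): [(0, 36.3032) (71, 31.6859) (71, 66) (0, 66)]  |A|=2272.385
3. ⊥bis P3·P1 via (47.59,30.07): [(0, 36.3032) (51.3926, 32.961) (71, 47.8679) (71, 66) (0, 66)]  |A|=2113.7415
4. ⊥bis P3·P2 via (22.19,34.435): [(0, 41.2297) (20.4271, 34.9748) (51.3926, 32.961) (71, 47.8679) (71, 66) (0, 66)]  |A|=2063.4247
5. ⊥bis P3·P4 via (41.365,55.84): [(0, 41.2297) (20.4271, 34.9748) (42.5815, 33.534) (40.8109, 66) (0, 66)]  |A|=1244.4322
6. ⊥bis P3·P5 via (22.8,50.635): [(35.9035, 33.9683) (42.5815, 33.534) (40.8109, 66) (10.7198, 66)]  |A|=589.9523
7. ⊥bis P3·P6 via (20.79,43.715): [(35.9035, 33.9683) (42.5815, 33.534) (40.8109, 66) (10.7198, 66)]  |A|=589.9523
8. canonical 4-gon: [(35.9035, 33.9683) (42.5815, 33.534) (40.8109, 66) (10.7198, 66)]
9. shoelace: 589.9523

Area of P3's cell: 589.9523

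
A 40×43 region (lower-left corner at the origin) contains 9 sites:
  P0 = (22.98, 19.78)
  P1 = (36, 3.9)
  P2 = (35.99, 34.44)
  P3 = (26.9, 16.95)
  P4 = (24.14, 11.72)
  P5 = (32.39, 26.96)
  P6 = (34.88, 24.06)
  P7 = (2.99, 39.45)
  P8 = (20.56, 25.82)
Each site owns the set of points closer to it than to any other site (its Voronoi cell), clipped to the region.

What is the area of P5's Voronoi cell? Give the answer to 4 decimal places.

Area of P5's cell: 79.9585

1. box [0,40]×[0,43]: [(0, 0) (40, 0) (40, 43) (0, 43)]
2. ⊥bis P5·P0 via (27.685,23.37): [(40, 7.2301) (40, 43) (12.707, 43)]  |A|=488.1341
3. ⊥bis P5·P1 via (34.195,15.43): [(33.7916, 15.3668) (40, 16.3388) (40, 43) (12.707, 43)]  |A|=459.8589
4. ⊥bis P5·P2 via (34.19,30.7): [(15.0711, 39.9016) (33.7916, 15.3668) (40, 16.3388) (40, 27.9037)]  |A|=229.4101
5. ⊥bis P5·P3 via (29.645,21.955): [(15.0711, 39.9016) (28.1312, 22.7853) (39.9107, 16.3248) (40, 16.3388) (40, 27.9037)]  |A|=204.0019
6. ⊥bis P5·P4 via (28.265,19.34): [(15.0711, 39.9016) (28.1312, 22.7853) (39.9107, 16.3248) (40, 16.3388) (40, 27.9037)]  |A|=204.0019
7. ⊥bis P5·P6 via (33.635,25.51): [(37.7078, 29.007) (15.0711, 39.9016) (28.1312, 22.7853) (29.5532, 22.0053)]  |A|=130.7447
8. ⊥bis P5·P7 via (17.69,33.205): [(37.7078, 29.007) (19.6074, 37.7184) (18.5808, 35.3018) (28.1312, 22.7853) (29.5532, 22.0053)]  |A|=124.1429
9. ⊥bis P5·P8 via (26.475,26.39): [(37.7078, 29.007) (25.6643, 34.8033) (26.6332, 24.7485) (28.1312, 22.7853) (29.5532, 22.0053)]  |A|=79.9585
10. canonical 5-gon: [(37.7078, 29.007) (25.6643, 34.8033) (26.6332, 24.7485) (28.1312, 22.7853) (29.5532, 22.0053)]
11. shoelace: 79.9585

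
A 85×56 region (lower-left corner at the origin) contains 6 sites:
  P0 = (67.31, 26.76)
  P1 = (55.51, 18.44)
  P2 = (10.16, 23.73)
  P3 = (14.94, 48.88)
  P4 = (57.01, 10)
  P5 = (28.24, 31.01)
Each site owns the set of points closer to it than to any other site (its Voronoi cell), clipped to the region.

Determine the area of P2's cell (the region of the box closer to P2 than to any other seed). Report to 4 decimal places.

1. box [0,85]×[0,56]: [(0, 0) (85, 0) (85, 56) (0, 56)]
2. ⊥bis P2·P0 via (38.735,25.245): [(0, 0) (40.0734, 0) (37.1044, 56) (0, 56)]  |A|=2160.9803
3. ⊥bis P2·P1 via (32.835,21.085): [(0, 0) (30.3755, 0) (36.9078, 56) (0, 56)]  |A|=1883.9309
4. ⊥bis P2·P3 via (12.55,36.305): [(0, 38.6902) (0, 0) (30.3755, 0) (34.1319, 32.2031)]  |A|=1149.379
5. ⊥bis P2·P4 via (33.585,16.865): [(0, 38.6902) (0, 0) (28.6425, 0) (31.5213, 9.8233) (34.1319, 32.2031)]  |A|=1140.8672
6. ⊥bis P2·P5 via (19.2,27.37): [(15.8552, 35.6768) (0, 38.6902) (0, 0) (28.6425, 0) (29.3073, 2.2684)]  |A|=844.0197
7. canonical 5-gon: [(15.8552, 35.6768) (0, 38.6902) (0, 0) (28.6425, 0) (29.3073, 2.2684)]
8. shoelace: 844.0197

Area of P2's cell: 844.0197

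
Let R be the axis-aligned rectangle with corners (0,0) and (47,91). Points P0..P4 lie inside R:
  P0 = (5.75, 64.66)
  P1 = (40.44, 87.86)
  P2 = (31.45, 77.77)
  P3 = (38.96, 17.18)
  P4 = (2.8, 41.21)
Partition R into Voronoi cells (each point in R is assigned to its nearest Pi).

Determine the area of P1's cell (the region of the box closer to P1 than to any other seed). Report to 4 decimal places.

1. box [0,47]×[0,91]: [(0, 0) (47, 0) (47, 91) (0, 91)]
2. ⊥bis P1·P0 via (23.095,76.26): [(47, 40.5158) (47, 91) (13.2372, 91)]  |A|=852.2439
3. ⊥bis P1·P2 via (35.945,82.815): [(47, 72.9652) (47, 91) (26.7585, 91)]  |A|=182.5257
4. ⊥bis P1·P3 via (39.7,52.52): [(47, 72.9652) (47, 91) (26.7585, 91)]  |A|=182.5257
5. ⊥bis P1·P4 via (21.62,64.535): [(47, 72.9652) (47, 91) (26.7585, 91)]  |A|=182.5257
6. canonical 3-gon: [(47, 72.9652) (47, 91) (26.7585, 91)]
7. shoelace: 182.5257

Area of P1's cell: 182.5257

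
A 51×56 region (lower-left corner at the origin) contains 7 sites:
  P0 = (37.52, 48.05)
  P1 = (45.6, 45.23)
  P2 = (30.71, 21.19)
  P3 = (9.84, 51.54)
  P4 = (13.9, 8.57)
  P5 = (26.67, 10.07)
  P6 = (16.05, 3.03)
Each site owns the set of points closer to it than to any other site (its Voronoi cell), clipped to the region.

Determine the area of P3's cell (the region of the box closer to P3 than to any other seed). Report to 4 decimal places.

Area of P3's cell: 560.5184

1. box [0,51]×[0,56]: [(0, 0) (51, 0) (51, 56) (0, 56)]
2. ⊥bis P3·P0 via (23.68,49.795): [(0, 0) (17.4017, 0) (24.4624, 56) (0, 56)]  |A|=1172.1922
3. ⊥bis P3·P1 via (27.72,48.385): [(0, 0) (17.4017, 0) (24.4624, 56) (0, 56)]  |A|=1172.1922
4. ⊥bis P3·P2 via (20.275,36.365): [(0, 22.423) (22.1492, 37.6538) (24.4624, 56) (0, 56)]  |A|=596.2474
5. ⊥bis P3·P4 via (11.87,30.055): [(0, 28.9335) (10.9759, 29.9705) (22.1492, 37.6538) (24.4624, 56) (0, 56)]  |A|=560.5184
6. ⊥bis P3·P5 via (18.255,30.805): [(0, 28.9335) (10.9759, 29.9705) (22.1492, 37.6538) (24.4624, 56) (0, 56)]  |A|=560.5184
7. ⊥bis P3·P6 via (12.945,27.285): [(0, 28.9335) (10.9759, 29.9705) (22.1492, 37.6538) (24.4624, 56) (0, 56)]  |A|=560.5184
8. canonical 5-gon: [(0, 28.9335) (10.9759, 29.9705) (22.1492, 37.6538) (24.4624, 56) (0, 56)]
9. shoelace: 560.5184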